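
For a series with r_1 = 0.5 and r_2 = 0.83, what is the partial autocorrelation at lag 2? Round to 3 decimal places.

φ_{22} = (r_2 − r_1²) / (1 − r_1²)
r_1² = (0.5)² = 0.25
Numerator = 0.83 − 0.2500 = 0.5800; denominator = 1 − 0.2500 = 0.7500
φ_{22} = 0.5800 / 0.7500 = 0.773

0.773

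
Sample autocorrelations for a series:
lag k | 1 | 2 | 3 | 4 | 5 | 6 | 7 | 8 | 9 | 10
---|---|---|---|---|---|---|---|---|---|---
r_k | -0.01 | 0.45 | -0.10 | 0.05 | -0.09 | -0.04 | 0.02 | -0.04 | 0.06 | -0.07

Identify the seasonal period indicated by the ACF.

The largest autocorrelation is r_2 = 0.45; the remaining lags stay at or below 0.06.
The dominant spike at lag 2 indicates a seasonal period of 2.

2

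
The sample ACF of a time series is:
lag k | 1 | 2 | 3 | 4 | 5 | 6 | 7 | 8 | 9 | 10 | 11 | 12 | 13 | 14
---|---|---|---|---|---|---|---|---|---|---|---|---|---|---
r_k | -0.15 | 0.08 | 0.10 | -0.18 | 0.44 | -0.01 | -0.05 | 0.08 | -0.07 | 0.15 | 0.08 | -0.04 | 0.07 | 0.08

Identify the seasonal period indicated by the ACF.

The largest autocorrelation is r_5 = 0.44, with a weaker echo at lag 10 (0.15); the remaining lags stay at or below 0.10.
The dominant spike at lag 5 indicates a seasonal period of 5.

5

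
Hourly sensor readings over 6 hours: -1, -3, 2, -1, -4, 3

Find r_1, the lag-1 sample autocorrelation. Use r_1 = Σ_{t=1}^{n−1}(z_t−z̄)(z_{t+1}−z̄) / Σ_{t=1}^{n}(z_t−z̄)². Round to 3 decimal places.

Mean z̄ = (-1 − 3 + 2 − 1 − 4 + 3)/6 = -0.6667
Σ(z_t−z̄)(z_{t+1}−z̄) = (0.7778) + (-6.2222) + (-0.8889) + (1.1111) + (-12.2222) = -17.4444
Denominator Σ(z_t−z̄)² = 37.3333
r_1 = -17.4444 / 37.3333 = -0.467

-0.467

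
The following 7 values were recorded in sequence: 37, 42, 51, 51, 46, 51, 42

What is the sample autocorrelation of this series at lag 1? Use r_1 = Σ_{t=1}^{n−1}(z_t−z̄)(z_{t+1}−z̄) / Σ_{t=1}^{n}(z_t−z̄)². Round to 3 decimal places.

Mean z̄ = (37 + 42 + 51 + 51 + 46 + 51 + 42)/7 = 45.7143
Numerator Σ_{t=1}^{6}(z_t−z̄)(z_{t+1}−z̄) = 24.0612
Denominator Σ(z_t−z̄)² = 187.4286
r_1 = 24.0612 / 187.4286 = 0.128

0.128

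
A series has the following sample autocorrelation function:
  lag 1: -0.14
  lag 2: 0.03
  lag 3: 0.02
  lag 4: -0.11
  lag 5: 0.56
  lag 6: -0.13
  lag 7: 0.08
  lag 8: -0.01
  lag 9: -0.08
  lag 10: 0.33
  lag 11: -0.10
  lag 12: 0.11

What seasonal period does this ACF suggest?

5

The largest autocorrelation is r_5 = 0.56, with a weaker echo at lag 10 (0.33); the remaining lags stay at or below 0.11.
The dominant spike at lag 5 indicates a seasonal period of 5.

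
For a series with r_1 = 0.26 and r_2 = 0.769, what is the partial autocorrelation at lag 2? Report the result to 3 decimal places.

0.752

φ_{22} = (r_2 − r_1²) / (1 − r_1²)
r_1² = (0.26)² = 0.0676
Numerator = 0.769 − 0.0676 = 0.7014; denominator = 1 − 0.0676 = 0.9324
φ_{22} = 0.7014 / 0.9324 = 0.752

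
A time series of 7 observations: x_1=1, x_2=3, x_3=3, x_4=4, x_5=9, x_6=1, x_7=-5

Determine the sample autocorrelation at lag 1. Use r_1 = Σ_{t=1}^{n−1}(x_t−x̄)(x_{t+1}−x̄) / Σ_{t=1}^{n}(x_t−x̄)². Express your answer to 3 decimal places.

Mean x̄ = (1 + 3 + 3 + 4 + 9 + 1 − 5)/7 = 2.2857
Deviations from mean: -1.2857, 0.7143, 0.7143, 1.7143, 6.7143, -1.2857, -7.2857
Σ(x_t−x̄)(x_{t+1}−x̄) = (-0.9184) + (0.5102) + (1.2245) + (11.5102) + (-8.6327) + (9.3673) = 13.0612
Denominator Σ(x_t−x̄)² = 105.4286
r_1 = 13.0612 / 105.4286 = 0.124

0.124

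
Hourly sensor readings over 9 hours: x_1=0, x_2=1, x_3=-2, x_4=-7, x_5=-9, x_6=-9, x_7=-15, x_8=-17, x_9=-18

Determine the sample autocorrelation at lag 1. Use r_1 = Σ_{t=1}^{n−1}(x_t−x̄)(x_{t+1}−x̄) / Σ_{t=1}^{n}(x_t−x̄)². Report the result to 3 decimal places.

0.706

Mean x̄ = (0 + 1 − 2 − 7 − 9 − 9 − 15 − 17 − 18)/9 = -8.4444
Numerator Σ_{t=1}^{8}(x_t−x̄)(x_{t+1}−x̄) = 290.9136
Denominator Σ(x_t−x̄)² = 412.2222
r_1 = 290.9136 / 412.2222 = 0.706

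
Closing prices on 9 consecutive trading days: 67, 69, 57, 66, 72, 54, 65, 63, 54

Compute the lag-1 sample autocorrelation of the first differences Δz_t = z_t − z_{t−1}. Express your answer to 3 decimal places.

-0.517

First differences Δz: 2, -12, 9, 6, -18, 11, -2, -9
Mean of differences = -1.6250
Numerator Σ(Δz_t−Δz̄)(Δz_{t+1}−Δz̄) = -400.3906
Denominator Σ(Δz_t−Δz̄)² = 773.8750
r_1(Δz) = -400.3906 / 773.8750 = -0.517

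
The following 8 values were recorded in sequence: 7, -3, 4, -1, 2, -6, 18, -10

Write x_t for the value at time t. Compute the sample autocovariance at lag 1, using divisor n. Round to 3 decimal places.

-45.018

Mean x̄ = (7 − 3 + 4 − 1 + 2 − 6 + 18 − 10)/8 = 1.3750
Deviations: 5.6250, -4.3750, 2.6250, -2.3750, 0.6250, -7.3750, 16.6250, -11.3750
Σ_{t=1}^{7}(x_t−x̄)(x_{t+1}−x̄) = -360.1406
γ_1 = -360.1406 / 8 = -45.018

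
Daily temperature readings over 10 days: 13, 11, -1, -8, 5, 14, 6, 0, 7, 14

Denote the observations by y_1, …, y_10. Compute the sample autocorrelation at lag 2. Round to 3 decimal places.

-0.656

Mean ȳ = (13 + 11 − 1 − 8 + 5 + 14 + 6 + 0 + 7 + 14)/10 = 6.1000
Numerator Σ_{t=1}^{8}(y_t−ȳ)(y_{t+2}−ȳ) = -318.0200
Denominator Σ(y_t−ȳ)² = 484.9000
r_2 = -318.0200 / 484.9000 = -0.656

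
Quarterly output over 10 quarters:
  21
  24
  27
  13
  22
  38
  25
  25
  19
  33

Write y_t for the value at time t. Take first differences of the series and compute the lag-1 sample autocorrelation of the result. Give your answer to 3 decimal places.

-0.323

First differences Δy: 3, 3, -14, 9, 16, -13, 0, -6, 14
Mean of differences = 1.3333
Numerator Σ(Δy_t−Δȳ)(Δy_{t+1}−Δȳ) = -302.1111
Denominator Σ(Δy_t−Δȳ)² = 936.0000
r_1(Δy) = -302.1111 / 936.0000 = -0.323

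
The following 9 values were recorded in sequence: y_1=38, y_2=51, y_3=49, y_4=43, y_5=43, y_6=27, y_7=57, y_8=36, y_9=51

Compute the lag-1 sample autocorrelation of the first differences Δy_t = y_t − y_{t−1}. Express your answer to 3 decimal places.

-0.705

First differences Δy: 13, -2, -6, 0, -16, 30, -21, 15
Mean of differences = 1.6250
Numerator Σ(Δy_t−Δȳ)(Δy_{t+1}−Δȳ) = -1417.2656
Denominator Σ(Δy_t−Δȳ)² = 2009.8750
r_1(Δy) = -1417.2656 / 2009.8750 = -0.705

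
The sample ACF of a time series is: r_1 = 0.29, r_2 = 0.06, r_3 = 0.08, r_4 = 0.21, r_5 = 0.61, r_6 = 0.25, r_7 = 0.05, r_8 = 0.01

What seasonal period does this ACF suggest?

The largest autocorrelation is r_5 = 0.61; the remaining lags stay at or below 0.29. The elevated value at lag 1 (0.29), dropping to 0.06 at lag 2, reflects decaying short-term dependence rather than seasonality.
The dominant spike at lag 5 indicates a seasonal period of 5.

5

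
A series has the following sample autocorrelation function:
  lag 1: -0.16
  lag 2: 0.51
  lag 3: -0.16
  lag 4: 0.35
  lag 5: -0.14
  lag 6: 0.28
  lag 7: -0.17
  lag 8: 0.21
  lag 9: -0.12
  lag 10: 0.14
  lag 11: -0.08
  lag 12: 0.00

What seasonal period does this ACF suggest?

The largest autocorrelation is r_2 = 0.51, with weaker echoes at lags 4 (0.35), 6 (0.28) and 8 (0.21); the remaining lags stay at or below 0.14.
The dominant spike at lag 2 indicates a seasonal period of 2.

2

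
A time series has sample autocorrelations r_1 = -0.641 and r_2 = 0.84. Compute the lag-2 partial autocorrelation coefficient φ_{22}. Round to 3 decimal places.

φ_{22} = (r_2 − r_1²) / (1 − r_1²)
r_1² = (-0.641)² = 0.410881
Numerator = 0.84 − 0.4109 = 0.4291; denominator = 1 − 0.4109 = 0.5891
φ_{22} = 0.4291 / 0.5891 = 0.728

0.728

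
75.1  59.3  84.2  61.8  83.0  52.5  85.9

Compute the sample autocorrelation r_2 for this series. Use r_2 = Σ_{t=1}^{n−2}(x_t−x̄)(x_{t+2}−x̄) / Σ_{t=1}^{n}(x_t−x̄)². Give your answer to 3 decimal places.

Mean x̄ = (75.1 + 59.3 + 84.2 + 61.8 + 83.0 + 52.5 + 85.9)/7 = 71.6857
Deviations from mean: 3.4143, -12.3857, 12.5143, -9.8857, 11.3143, -19.1857, 14.2143
Σ(x_t−x̄)(x_{t+2}−x̄) = (42.7273) + (122.4416) + (141.5902) + (189.6645) + (160.8245) = 657.2482
Denominator Σ(x_t−x̄)² = 1117.5486
r_2 = 657.2482 / 1117.5486 = 0.588

0.588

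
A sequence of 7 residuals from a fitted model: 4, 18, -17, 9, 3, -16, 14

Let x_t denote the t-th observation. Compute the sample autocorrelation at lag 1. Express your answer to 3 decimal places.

-0.553

Mean x̄ = (4 + 18 − 17 + 9 + 3 − 16 + 14)/7 = 2.1429
Σ(x_t−x̄)(x_{t+1}−x̄) = (29.4490) + (-303.5510) + (-131.2653) + (5.8776) + (-15.5510) + (-215.1224) = -630.1633
Denominator Σ(x_t−x̄)² = 1138.8571
r_1 = -630.1633 / 1138.8571 = -0.553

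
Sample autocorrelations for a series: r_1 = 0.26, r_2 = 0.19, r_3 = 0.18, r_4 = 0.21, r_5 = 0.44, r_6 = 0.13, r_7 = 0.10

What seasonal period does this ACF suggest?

5

The largest autocorrelation is r_5 = 0.44; the remaining lags stay at or below 0.26. The elevated value at lag 1 (0.26), dropping to 0.19 at lag 2, reflects decaying short-term dependence rather than seasonality.
The dominant spike at lag 5 indicates a seasonal period of 5.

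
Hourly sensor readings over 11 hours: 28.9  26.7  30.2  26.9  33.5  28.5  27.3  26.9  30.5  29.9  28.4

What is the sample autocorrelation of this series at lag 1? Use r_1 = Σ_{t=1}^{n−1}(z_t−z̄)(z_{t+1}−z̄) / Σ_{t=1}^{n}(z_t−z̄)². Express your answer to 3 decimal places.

Mean z̄ = (28.9 + 26.7 + 30.2 + 26.9 + 33.5 + 28.5 + 27.3 + 26.9 + 30.5 + 29.9 + 28.4)/11 = 28.8818
Numerator Σ_{t=1}^{10}(z_t−z̄)(z_{t+1}−z̄) = -14.7549
Denominator Σ(z_t−z̄)² = 42.2164
r_1 = -14.7549 / 42.2164 = -0.350

-0.350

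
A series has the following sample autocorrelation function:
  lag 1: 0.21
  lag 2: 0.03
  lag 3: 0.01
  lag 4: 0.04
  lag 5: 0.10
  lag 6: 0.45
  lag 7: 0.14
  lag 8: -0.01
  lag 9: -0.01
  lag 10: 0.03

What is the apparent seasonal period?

6

The largest autocorrelation is r_6 = 0.45; the remaining lags stay at or below 0.21. The elevated value at lag 1 (0.21), dropping to 0.03 at lag 2, reflects decaying short-term dependence rather than seasonality.
The dominant spike at lag 6 indicates a seasonal period of 6.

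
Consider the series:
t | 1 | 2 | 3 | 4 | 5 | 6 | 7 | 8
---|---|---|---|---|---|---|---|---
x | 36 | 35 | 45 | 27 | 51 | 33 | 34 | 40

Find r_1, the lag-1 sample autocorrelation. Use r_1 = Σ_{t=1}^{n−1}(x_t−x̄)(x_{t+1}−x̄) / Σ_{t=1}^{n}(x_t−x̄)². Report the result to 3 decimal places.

Mean x̄ = (36 + 35 + 45 + 27 + 51 + 33 + 34 + 40)/8 = 37.6250
Deviations from mean: -1.6250, -2.6250, 7.3750, -10.6250, 13.3750, -4.6250, -3.6250, 2.3750
Σ(x_t−x̄)(x_{t+1}−x̄) = (4.2656) + (-19.3594) + (-78.3594) + (-142.1094) + (-61.8594) + (16.7656) + (-8.6094) = -289.2656
Denominator Σ(x_t−x̄)² = 395.8750
r_1 = -289.2656 / 395.8750 = -0.731

-0.731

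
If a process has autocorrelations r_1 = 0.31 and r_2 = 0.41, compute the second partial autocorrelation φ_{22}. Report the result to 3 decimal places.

0.347

φ_{22} = (r_2 − r_1²) / (1 − r_1²)
r_1² = (0.31)² = 0.0961
Numerator = 0.41 − 0.0961 = 0.3139; denominator = 1 − 0.0961 = 0.9039
φ_{22} = 0.3139 / 0.9039 = 0.347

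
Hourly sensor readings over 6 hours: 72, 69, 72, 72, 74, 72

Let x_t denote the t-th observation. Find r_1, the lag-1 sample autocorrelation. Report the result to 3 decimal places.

Mean x̄ = (72 + 69 + 72 + 72 + 74 + 72)/6 = 71.8333
Deviations from mean: 0.1667, -2.8333, 0.1667, 0.1667, 2.1667, 0.1667
Numerator Σ_{t=1}^{5}(x_t−x̄)(x_{t+1}−x̄) = -0.1944
Denominator Σ(x_t−x̄)² = 12.8333
r_1 = -0.1944 / 12.8333 = -0.015

-0.015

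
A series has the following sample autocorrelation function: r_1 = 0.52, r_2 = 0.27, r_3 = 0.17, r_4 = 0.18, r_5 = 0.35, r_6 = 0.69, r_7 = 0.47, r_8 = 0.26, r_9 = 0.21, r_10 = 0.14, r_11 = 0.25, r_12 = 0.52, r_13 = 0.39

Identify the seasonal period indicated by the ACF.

The largest autocorrelation is r_6 = 0.69; the remaining lags stay at or below 0.52. The elevated value at lag 1 (0.52), dropping to 0.27 at lag 2, reflects decaying short-term dependence rather than seasonality.
The dominant spike at lag 6 indicates a seasonal period of 6.

6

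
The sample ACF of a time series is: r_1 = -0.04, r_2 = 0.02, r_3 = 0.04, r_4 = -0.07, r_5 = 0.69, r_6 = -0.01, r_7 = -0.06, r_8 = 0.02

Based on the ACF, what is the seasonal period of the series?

5

The largest autocorrelation is r_5 = 0.69; the remaining lags stay at or below 0.04.
The dominant spike at lag 5 indicates a seasonal period of 5.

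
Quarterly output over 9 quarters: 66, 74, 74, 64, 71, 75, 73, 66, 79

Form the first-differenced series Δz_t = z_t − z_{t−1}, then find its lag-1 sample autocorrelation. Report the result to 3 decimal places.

First differences Δz: 8, 0, -10, 7, 4, -2, -7, 13
Mean of differences = 1.6250
Numerator Σ(Δz_t−Δz̄)(Δz_{t+1}−Δz̄) = -116.6406
Denominator Σ(Δz_t−Δz̄)² = 429.8750
r_1(Δz) = -116.6406 / 429.8750 = -0.271

-0.271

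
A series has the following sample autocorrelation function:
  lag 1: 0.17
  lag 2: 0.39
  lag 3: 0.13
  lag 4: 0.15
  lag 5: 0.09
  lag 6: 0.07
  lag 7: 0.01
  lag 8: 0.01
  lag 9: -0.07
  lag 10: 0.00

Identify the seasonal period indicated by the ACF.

2

The largest autocorrelation is r_2 = 0.39; the remaining lags stay at or below 0.17.
The dominant spike at lag 2 indicates a seasonal period of 2.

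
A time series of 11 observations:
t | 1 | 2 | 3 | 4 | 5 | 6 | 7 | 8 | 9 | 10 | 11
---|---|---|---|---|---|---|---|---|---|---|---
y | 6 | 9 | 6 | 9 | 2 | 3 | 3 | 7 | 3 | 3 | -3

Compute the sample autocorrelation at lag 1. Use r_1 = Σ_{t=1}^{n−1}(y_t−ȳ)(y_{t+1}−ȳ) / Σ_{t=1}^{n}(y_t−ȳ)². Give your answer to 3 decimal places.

Mean ȳ = (6 + 9 + 6 + 9 + 2 + 3 + 3 + 7 + 3 + 3 − 3)/11 = 4.3636
Numerator Σ_{t=1}^{10}(y_t−ȳ)(y_{t+1}−ȳ) = 21.5950
Denominator Σ(y_t−ȳ)² = 122.5455
r_1 = 21.5950 / 122.5455 = 0.176

0.176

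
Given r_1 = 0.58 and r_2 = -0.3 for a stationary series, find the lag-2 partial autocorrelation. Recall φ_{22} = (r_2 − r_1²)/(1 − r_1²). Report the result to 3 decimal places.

-0.959

φ_{22} = (r_2 − r_1²) / (1 − r_1²)
r_1² = (0.58)² = 0.3364
Numerator = -0.3 − 0.3364 = -0.6364; denominator = 1 − 0.3364 = 0.6636
φ_{22} = -0.6364 / 0.6636 = -0.959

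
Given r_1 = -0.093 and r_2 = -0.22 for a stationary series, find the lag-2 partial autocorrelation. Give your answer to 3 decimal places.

-0.231

φ_{22} = (r_2 − r_1²) / (1 − r_1²)
r_1² = (-0.093)² = 0.008649
Numerator = -0.22 − 0.0086 = -0.2286; denominator = 1 − 0.0086 = 0.9914
φ_{22} = -0.2286 / 0.9914 = -0.231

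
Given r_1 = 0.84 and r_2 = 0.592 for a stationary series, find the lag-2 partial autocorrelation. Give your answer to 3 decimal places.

φ_{22} = (r_2 − r_1²) / (1 − r_1²)
r_1² = (0.84)² = 0.7056
Numerator = 0.592 − 0.7056 = -0.1136; denominator = 1 − 0.7056 = 0.2944
φ_{22} = -0.1136 / 0.2944 = -0.386

-0.386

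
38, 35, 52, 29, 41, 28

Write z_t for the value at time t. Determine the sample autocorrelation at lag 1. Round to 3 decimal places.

Mean z̄ = (38 + 35 + 52 + 29 + 41 + 28)/6 = 37.1667
Numerator Σ_{t=1}^{5}(z_t−z̄)(z_{t+1}−z̄) = -221.5278
Denominator Σ(z_t−z̄)² = 390.8333
r_1 = -221.5278 / 390.8333 = -0.567

-0.567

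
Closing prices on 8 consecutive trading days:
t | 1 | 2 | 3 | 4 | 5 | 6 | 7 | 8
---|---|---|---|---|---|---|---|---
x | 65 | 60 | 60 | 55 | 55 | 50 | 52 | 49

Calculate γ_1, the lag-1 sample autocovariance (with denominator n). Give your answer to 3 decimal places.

Mean x̄ = (65 + 60 + 60 + 55 + 55 + 50 + 52 + 49)/8 = 55.7500
Deviations: 9.2500, 4.2500, 4.2500, -0.7500, -0.7500, -5.7500, -3.7500, -6.7500
Σ_{t=1}^{7}(x_t−x̄)(x_{t+1}−x̄) = 105.9375
γ_1 = 105.9375 / 8 = 13.242

13.242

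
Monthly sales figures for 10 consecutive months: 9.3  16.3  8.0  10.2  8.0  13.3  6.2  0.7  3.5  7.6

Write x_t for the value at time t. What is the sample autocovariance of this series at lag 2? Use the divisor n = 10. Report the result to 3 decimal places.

0.255

Mean x̄ = (9.3 + 16.3 + 8.0 + 10.2 + 8.0 + 13.3 + 6.2 + 0.7 + 3.5 + 7.6)/10 = 8.3100
Σ_{t=1}^{8}(x_t−x̄)(x_{t+2}−x̄) = 2.5538
γ_2 = 2.5538 / 10 = 0.255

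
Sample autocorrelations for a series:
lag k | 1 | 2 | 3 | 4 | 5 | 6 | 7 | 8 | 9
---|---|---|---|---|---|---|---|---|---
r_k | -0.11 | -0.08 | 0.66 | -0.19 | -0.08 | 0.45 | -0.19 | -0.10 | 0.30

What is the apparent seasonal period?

3

The largest autocorrelation is r_3 = 0.66, with weaker echoes at lags 6 (0.45) and 9 (0.30); the remaining lags stay at or below -0.08.
The dominant spike at lag 3 indicates a seasonal period of 3.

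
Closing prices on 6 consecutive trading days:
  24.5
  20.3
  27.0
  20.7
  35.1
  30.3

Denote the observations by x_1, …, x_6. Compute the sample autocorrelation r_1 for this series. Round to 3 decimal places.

Mean x̄ = (24.5 + 20.3 + 27.0 + 20.7 + 35.1 + 30.3)/6 = 26.3167
Σ(x_t−x̄)(x_{t+1}−x̄) = (10.9303) + (-4.1114) + (-3.8381) + (-49.3331) + (34.9869) = -11.3653
Denominator Σ(x_t−x̄)² = 164.5283
r_1 = -11.3653 / 164.5283 = -0.069

-0.069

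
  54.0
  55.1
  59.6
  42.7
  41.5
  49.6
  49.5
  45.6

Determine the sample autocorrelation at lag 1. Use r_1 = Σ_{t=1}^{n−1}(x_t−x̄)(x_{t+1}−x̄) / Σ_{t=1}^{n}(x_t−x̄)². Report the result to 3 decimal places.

0.238

Mean x̄ = (54.0 + 55.1 + 59.6 + 42.7 + 41.5 + 49.6 + 49.5 + 45.6)/8 = 49.7000
Deviations from mean: 4.3000, 5.4000, 9.9000, -7.0000, -8.2000, -0.1000, -0.2000, -4.1000
Numerator Σ_{t=1}^{7}(x_t−x̄)(x_{t+1}−x̄) = 66.4400
Denominator Σ(x_t−x̄)² = 278.7600
r_1 = 66.4400 / 278.7600 = 0.238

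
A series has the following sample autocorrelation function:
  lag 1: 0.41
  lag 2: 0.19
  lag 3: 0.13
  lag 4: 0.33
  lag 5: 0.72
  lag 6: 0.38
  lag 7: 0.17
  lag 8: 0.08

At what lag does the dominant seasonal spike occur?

The largest autocorrelation is r_5 = 0.72; the remaining lags stay at or below 0.41. The elevated value at lag 1 (0.41), dropping to 0.19 at lag 2, reflects decaying short-term dependence rather than seasonality.
The dominant spike at lag 5 indicates a seasonal period of 5.

5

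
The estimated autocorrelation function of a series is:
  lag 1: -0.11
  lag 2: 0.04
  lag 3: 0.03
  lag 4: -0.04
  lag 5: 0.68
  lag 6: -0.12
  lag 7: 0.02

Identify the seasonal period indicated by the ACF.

The largest autocorrelation is r_5 = 0.68; the remaining lags stay at or below 0.04.
The dominant spike at lag 5 indicates a seasonal period of 5.

5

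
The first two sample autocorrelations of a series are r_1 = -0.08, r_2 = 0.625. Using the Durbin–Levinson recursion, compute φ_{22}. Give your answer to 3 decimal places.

φ_{22} = (r_2 − r_1²) / (1 − r_1²)
r_1² = (-0.08)² = 0.0064
Numerator = 0.625 − 0.0064 = 0.6186; denominator = 1 − 0.0064 = 0.9936
φ_{22} = 0.6186 / 0.9936 = 0.623

0.623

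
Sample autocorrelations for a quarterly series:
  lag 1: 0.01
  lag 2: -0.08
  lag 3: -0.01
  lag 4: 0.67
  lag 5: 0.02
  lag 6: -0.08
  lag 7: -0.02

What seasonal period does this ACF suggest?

4

The largest autocorrelation is r_4 = 0.67; the remaining lags stay at or below 0.02.
The dominant spike at lag 4 indicates a seasonal period of 4.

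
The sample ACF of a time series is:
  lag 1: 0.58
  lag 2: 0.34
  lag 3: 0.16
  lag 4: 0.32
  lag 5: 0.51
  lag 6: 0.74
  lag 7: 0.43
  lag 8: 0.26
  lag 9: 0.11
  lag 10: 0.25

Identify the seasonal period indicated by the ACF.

The largest autocorrelation is r_6 = 0.74; the remaining lags stay at or below 0.58. The elevated value at lag 1 (0.58), dropping to 0.34 at lag 2, reflects decaying short-term dependence rather than seasonality.
The dominant spike at lag 6 indicates a seasonal period of 6.

6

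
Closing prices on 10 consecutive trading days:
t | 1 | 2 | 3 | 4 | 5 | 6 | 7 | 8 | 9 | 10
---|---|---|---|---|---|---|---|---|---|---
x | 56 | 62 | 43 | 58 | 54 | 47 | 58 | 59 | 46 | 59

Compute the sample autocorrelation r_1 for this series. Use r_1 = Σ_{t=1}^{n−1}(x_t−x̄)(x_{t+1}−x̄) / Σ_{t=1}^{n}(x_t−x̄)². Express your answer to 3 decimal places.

-0.529

Mean x̄ = (56 + 62 + 43 + 58 + 54 + 47 + 58 + 59 + 46 + 59)/10 = 54.2000
Numerator Σ_{t=1}^{9}(x_t−x̄)(x_{t+1}−x̄) = -203.0400
Denominator Σ(x_t−x̄)² = 383.6000
r_1 = -203.0400 / 383.6000 = -0.529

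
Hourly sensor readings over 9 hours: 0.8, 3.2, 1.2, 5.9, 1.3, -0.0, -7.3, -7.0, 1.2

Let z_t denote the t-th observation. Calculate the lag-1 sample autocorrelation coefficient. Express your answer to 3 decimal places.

0.417

Mean z̄ = (0.8 + 3.2 + 1.2 + 5.9 + 1.3 − 0.0 − 7.3 − 7.0 + 1.2)/9 = -0.0778
Numerator Σ_{t=1}^{8}(z_t−z̄)(z_{t+1}−z̄) = 63.6340
Denominator Σ(z_t−z̄)² = 152.4956
r_1 = 63.6340 / 152.4956 = 0.417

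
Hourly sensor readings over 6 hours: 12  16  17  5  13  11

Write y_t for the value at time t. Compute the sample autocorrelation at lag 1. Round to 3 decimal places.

-0.264

Mean ȳ = (12 + 16 + 17 + 5 + 13 + 11)/6 = 12.3333
Deviations from mean: -0.3333, 3.6667, 4.6667, -7.3333, 0.6667, -1.3333
Σ(y_t−ȳ)(y_{t+1}−ȳ) = (-1.2222) + (17.1111) + (-34.2222) + (-4.8889) + (-0.8889) = -24.1111
Denominator Σ(y_t−ȳ)² = 91.3333
r_1 = -24.1111 / 91.3333 = -0.264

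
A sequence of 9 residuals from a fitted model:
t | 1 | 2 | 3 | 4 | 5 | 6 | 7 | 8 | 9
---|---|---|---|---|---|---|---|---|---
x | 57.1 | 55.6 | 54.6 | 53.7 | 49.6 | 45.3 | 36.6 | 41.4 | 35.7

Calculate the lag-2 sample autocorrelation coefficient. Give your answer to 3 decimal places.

Mean x̄ = (57.1 + 55.6 + 54.6 + 53.7 + 49.6 + 45.3 + 36.6 + 41.4 + 35.7)/9 = 47.7333
Numerator Σ_{t=1}^{7}(x_t−x̄)(x_{t+2}−x̄) = 238.1544
Denominator Σ(x_t−x̄)² = 550.6400
r_2 = 238.1544 / 550.6400 = 0.433

0.433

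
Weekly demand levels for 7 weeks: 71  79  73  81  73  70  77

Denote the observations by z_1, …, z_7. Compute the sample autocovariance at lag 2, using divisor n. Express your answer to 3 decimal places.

Mean z̄ = (71 + 79 + 73 + 81 + 73 + 70 + 77)/7 = 74.8571
Σ_{t=1}^{5}(z_t−z̄)(z_{t+2}−z̄) = 2.2449
γ_2 = 2.2449 / 7 = 0.321

0.321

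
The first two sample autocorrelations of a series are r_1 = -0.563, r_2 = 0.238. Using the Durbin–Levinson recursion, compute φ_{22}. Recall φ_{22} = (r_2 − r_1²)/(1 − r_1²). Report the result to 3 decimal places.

φ_{22} = (r_2 − r_1²) / (1 − r_1²)
r_1² = (-0.563)² = 0.316969
Numerator = 0.238 − 0.3170 = -0.0790; denominator = 1 − 0.3170 = 0.6830
φ_{22} = -0.0790 / 0.6830 = -0.116

-0.116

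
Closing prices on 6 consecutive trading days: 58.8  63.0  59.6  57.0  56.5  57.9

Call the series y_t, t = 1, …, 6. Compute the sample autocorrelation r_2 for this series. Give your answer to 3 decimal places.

-0.282

Mean ȳ = (58.8 + 63.0 + 59.6 + 57.0 + 56.5 + 57.9)/6 = 58.8000
Deviations from mean: 0.0000, 4.2000, 0.8000, -1.8000, -2.3000, -0.9000
Σ(y_t−ȳ)(y_{t+2}−ȳ) = (0.0000) + (-7.5600) + (-1.8400) + (1.6200) = -7.7800
Denominator Σ(y_t−ȳ)² = 27.6200
r_2 = -7.7800 / 27.6200 = -0.282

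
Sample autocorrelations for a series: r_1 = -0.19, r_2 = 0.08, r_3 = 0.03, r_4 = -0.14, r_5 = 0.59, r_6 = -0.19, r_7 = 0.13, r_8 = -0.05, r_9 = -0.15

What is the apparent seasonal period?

The largest autocorrelation is r_5 = 0.59; the remaining lags stay at or below 0.13.
The dominant spike at lag 5 indicates a seasonal period of 5.

5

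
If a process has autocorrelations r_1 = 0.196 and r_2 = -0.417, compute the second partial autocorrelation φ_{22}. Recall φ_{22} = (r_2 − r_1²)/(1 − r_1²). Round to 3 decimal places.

φ_{22} = (r_2 − r_1²) / (1 − r_1²)
r_1² = (0.196)² = 0.038416
Numerator = -0.417 − 0.0384 = -0.4554; denominator = 1 − 0.0384 = 0.9616
φ_{22} = -0.4554 / 0.9616 = -0.474

-0.474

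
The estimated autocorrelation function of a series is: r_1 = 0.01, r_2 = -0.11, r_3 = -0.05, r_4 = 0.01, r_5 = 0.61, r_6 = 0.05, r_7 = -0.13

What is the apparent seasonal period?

The largest autocorrelation is r_5 = 0.61; the remaining lags stay at or below 0.05.
The dominant spike at lag 5 indicates a seasonal period of 5.

5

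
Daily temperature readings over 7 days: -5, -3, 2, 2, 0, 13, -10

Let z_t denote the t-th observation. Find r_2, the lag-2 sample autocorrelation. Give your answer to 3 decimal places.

Mean z̄ = (-5 − 3 + 2 + 2 + 0 + 13 − 10)/7 = -0.1429
Σ(z_t−z̄)(z_{t+2}−z̄) = (-10.4082) + (-6.1224) + (0.3061) + (28.1633) + (-1.4082) = 10.5306
Denominator Σ(z_t−z̄)² = 310.8571
r_2 = 10.5306 / 310.8571 = 0.034

0.034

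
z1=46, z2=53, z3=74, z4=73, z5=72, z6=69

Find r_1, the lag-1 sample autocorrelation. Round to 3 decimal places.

Mean z̄ = (46 + 53 + 74 + 73 + 72 + 69)/6 = 64.5000
Σ(z_t−z̄)(z_{t+1}−z̄) = (212.7500) + (-109.2500) + (80.7500) + (63.7500) + (33.7500) = 281.7500
Denominator Σ(z_t−z̄)² = 713.5000
r_1 = 281.7500 / 713.5000 = 0.395

0.395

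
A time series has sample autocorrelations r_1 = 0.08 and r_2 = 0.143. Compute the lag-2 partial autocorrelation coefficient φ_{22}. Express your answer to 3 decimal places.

0.137

φ_{22} = (r_2 − r_1²) / (1 − r_1²)
r_1² = (0.08)² = 0.0064
Numerator = 0.143 − 0.0064 = 0.1366; denominator = 1 − 0.0064 = 0.9936
φ_{22} = 0.1366 / 0.9936 = 0.137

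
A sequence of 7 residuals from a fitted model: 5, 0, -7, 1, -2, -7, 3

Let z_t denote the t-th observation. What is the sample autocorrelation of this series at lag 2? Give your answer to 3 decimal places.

Mean z̄ = (5 + 0 − 7 + 1 − 2 − 7 + 3)/7 = -1.0000
Deviations from mean: 6.0000, 1.0000, -6.0000, 2.0000, -1.0000, -6.0000, 4.0000
Numerator Σ_{t=1}^{5}(z_t−z̄)(z_{t+2}−z̄) = -44.0000
Denominator Σ(z_t−z̄)² = 130.0000
r_2 = -44.0000 / 130.0000 = -0.338

-0.338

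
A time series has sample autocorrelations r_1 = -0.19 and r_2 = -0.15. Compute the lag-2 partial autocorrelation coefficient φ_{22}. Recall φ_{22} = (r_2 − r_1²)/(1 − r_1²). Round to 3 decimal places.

-0.193

φ_{22} = (r_2 − r_1²) / (1 − r_1²)
r_1² = (-0.19)² = 0.0361
Numerator = -0.15 − 0.0361 = -0.1861; denominator = 1 − 0.0361 = 0.9639
φ_{22} = -0.1861 / 0.9639 = -0.193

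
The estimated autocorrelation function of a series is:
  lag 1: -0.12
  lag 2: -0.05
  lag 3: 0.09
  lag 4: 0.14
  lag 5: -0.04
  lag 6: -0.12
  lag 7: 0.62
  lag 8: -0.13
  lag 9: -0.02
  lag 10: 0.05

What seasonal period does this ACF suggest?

The largest autocorrelation is r_7 = 0.62; the remaining lags stay at or below 0.14.
The dominant spike at lag 7 indicates a seasonal period of 7.

7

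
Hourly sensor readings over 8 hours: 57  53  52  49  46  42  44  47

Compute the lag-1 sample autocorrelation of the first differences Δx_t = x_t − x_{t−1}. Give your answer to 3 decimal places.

First differences Δx: -4, -1, -3, -3, -4, 2, 3
Mean of differences = -1.4286
Numerator Σ(Δx_t−Δx̄)(Δx_{t+1}−Δx̄) = 11.1020
Denominator Σ(Δx_t−Δx̄)² = 49.7143
r_1(Δx) = 11.1020 / 49.7143 = 0.223

0.223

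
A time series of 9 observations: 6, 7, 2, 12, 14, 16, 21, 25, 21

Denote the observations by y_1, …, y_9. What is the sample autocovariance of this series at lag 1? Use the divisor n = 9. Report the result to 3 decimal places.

Mean ȳ = (6 + 7 + 2 + 12 + 14 + 16 + 21 + 25 + 21)/9 = 13.7778
Σ_{t=1}^{8}(y_t−ȳ)(y_{t+1}−ȳ) = 331.7284
γ_1 = 331.7284 / 9 = 36.859

36.859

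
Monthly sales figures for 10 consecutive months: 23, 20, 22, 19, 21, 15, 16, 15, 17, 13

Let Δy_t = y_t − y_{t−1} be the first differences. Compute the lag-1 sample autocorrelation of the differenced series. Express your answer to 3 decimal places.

First differences Δy: -3, 2, -3, 2, -6, 1, -1, 2, -4
Mean of differences = -1.1111
Numerator Σ(Δy_t−Δȳ)(Δy_{t+1}−Δȳ) = -51.5679
Denominator Σ(Δy_t−Δȳ)² = 72.8889
r_1(Δy) = -51.5679 / 72.8889 = -0.707

-0.707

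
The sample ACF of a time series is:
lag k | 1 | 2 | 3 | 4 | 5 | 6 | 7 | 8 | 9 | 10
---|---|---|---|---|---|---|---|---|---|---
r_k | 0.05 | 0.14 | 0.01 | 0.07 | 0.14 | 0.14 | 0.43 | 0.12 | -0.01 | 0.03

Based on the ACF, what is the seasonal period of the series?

7

The largest autocorrelation is r_7 = 0.43; the remaining lags stay at or below 0.14.
The dominant spike at lag 7 indicates a seasonal period of 7.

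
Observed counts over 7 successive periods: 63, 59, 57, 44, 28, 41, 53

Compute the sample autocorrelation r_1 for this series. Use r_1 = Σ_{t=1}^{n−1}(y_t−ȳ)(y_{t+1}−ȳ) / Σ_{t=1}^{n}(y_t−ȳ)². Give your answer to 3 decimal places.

0.470

Mean ȳ = (63 + 59 + 57 + 44 + 28 + 41 + 53)/7 = 49.2857
Deviations from mean: 13.7143, 9.7143, 7.7143, -5.2857, -21.2857, -8.2857, 3.7143
Σ(y_t−ȳ)(y_{t+1}−ȳ) = (133.2245) + (74.9388) + (-40.7755) + (112.5102) + (176.3673) + (-30.7755) = 425.4898
Denominator Σ(y_t−ȳ)² = 905.4286
r_1 = 425.4898 / 905.4286 = 0.470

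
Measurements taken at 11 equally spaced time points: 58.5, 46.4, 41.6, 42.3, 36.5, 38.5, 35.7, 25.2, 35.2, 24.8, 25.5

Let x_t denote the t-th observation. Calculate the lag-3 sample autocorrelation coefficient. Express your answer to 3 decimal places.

Mean x̄ = (58.5 + 46.4 + 41.6 + 42.3 + 36.5 + 38.5 + 35.7 + 25.2 + 35.2 + 24.8 + 25.5)/11 = 37.2909
Numerator Σ_{t=1}^{8}(x_t−x̄)(x_{t+3}−x̄) = 265.7443
Denominator Σ(x_t−x̄)² = 1026.6891
r_3 = 265.7443 / 1026.6891 = 0.259

0.259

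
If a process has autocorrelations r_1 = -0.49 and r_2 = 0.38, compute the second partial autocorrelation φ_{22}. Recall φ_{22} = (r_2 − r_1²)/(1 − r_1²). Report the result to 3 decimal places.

0.184

φ_{22} = (r_2 − r_1²) / (1 − r_1²)
r_1² = (-0.49)² = 0.2401
Numerator = 0.38 − 0.2401 = 0.1399; denominator = 1 − 0.2401 = 0.7599
φ_{22} = 0.1399 / 0.7599 = 0.184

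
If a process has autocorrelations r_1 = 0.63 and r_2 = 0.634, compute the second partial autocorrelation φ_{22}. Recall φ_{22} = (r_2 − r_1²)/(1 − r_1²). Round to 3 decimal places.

0.393

φ_{22} = (r_2 − r_1²) / (1 − r_1²)
r_1² = (0.63)² = 0.3969
Numerator = 0.634 − 0.3969 = 0.2371; denominator = 1 − 0.3969 = 0.6031
φ_{22} = 0.2371 / 0.6031 = 0.393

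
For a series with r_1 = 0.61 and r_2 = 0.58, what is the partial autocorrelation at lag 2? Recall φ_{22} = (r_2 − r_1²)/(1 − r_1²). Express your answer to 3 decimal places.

φ_{22} = (r_2 − r_1²) / (1 − r_1²)
r_1² = (0.61)² = 0.3721
Numerator = 0.58 − 0.3721 = 0.2079; denominator = 1 − 0.3721 = 0.6279
φ_{22} = 0.2079 / 0.6279 = 0.331

0.331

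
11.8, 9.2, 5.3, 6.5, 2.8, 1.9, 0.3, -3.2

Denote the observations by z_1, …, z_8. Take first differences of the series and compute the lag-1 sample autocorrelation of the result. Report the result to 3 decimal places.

First differences Δz: -2.6, -3.9, 1.2, -3.7, -0.9, -1.6, -3.5
Mean of differences = -2.1429
Numerator Σ(Δz_t−Δz̄)(Δz_{t+1}−Δz̄) = -12.2733
Denominator Σ(Δz_t−Δz̄)² = 20.5771
r_1(Δz) = -12.2733 / 20.5771 = -0.596

-0.596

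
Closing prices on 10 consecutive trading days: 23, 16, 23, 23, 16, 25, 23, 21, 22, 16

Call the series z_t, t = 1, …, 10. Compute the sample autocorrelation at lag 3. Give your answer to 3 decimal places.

0.330

Mean z̄ = (23 + 16 + 23 + 23 + 16 + 25 + 23 + 21 + 22 + 16)/10 = 20.8000
Σ(z_t−z̄)(z_{t+3}−z̄) = (4.8400) + (23.0400) + (9.2400) + (4.8400) + (-0.9600) + (5.0400) + (-10.5600) = 35.4800
Denominator Σ(z_t−z̄)² = 107.6000
r_3 = 35.4800 / 107.6000 = 0.330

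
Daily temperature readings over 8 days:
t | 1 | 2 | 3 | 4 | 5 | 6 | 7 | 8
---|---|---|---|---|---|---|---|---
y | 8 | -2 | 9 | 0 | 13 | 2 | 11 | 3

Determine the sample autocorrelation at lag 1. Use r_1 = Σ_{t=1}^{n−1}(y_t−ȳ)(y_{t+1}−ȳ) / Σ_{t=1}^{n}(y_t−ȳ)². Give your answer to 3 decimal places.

Mean ȳ = (8 − 2 + 9 + 0 + 13 + 2 + 11 + 3)/8 = 5.5000
Deviations from mean: 2.5000, -7.5000, 3.5000, -5.5000, 7.5000, -3.5000, 5.5000, -2.5000
Σ(y_t−ȳ)(y_{t+1}−ȳ) = (-18.7500) + (-26.2500) + (-19.2500) + (-41.2500) + (-26.2500) + (-19.2500) + (-13.7500) = -164.7500
Denominator Σ(y_t−ȳ)² = 210.0000
r_1 = -164.7500 / 210.0000 = -0.785

-0.785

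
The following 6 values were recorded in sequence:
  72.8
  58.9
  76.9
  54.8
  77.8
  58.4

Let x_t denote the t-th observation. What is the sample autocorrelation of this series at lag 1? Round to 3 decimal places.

Mean x̄ = (72.8 + 58.9 + 76.9 + 54.8 + 77.8 + 58.4)/6 = 66.6000
Deviations from mean: 6.2000, -7.7000, 10.3000, -11.8000, 11.2000, -8.2000
Σ(x_t−x̄)(x_{t+1}−x̄) = (-47.7400) + (-79.3100) + (-121.5400) + (-132.1600) + (-91.8400) = -472.5900
Denominator Σ(x_t−x̄)² = 535.7400
r_1 = -472.5900 / 535.7400 = -0.882

-0.882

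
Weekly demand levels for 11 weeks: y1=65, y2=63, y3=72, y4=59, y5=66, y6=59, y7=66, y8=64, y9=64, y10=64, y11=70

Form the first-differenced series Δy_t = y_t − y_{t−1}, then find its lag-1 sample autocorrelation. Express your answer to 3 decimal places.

-0.773

First differences Δy: -2, 9, -13, 7, -7, 7, -2, 0, 0, 6
Mean of differences = 0.5000
Numerator Σ(Δy_t−Δȳ)(Δy_{t+1}−Δȳ) = -338.7500
Denominator Σ(Δy_t−Δȳ)² = 438.5000
r_1(Δy) = -338.7500 / 438.5000 = -0.773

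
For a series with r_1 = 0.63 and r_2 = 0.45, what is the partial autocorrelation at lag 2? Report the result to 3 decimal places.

φ_{22} = (r_2 − r_1²) / (1 − r_1²)
r_1² = (0.63)² = 0.3969
Numerator = 0.45 − 0.3969 = 0.0531; denominator = 1 − 0.3969 = 0.6031
φ_{22} = 0.0531 / 0.6031 = 0.088

0.088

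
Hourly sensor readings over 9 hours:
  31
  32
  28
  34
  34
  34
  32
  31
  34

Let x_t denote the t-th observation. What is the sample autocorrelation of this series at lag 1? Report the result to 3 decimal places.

-0.068

Mean x̄ = (31 + 32 + 28 + 34 + 34 + 34 + 32 + 31 + 34)/9 = 32.2222
Numerator Σ_{t=1}^{8}(x_t−x̄)(x_{t+1}−x̄) = -2.2716
Denominator Σ(x_t−x̄)² = 33.5556
r_1 = -2.2716 / 33.5556 = -0.068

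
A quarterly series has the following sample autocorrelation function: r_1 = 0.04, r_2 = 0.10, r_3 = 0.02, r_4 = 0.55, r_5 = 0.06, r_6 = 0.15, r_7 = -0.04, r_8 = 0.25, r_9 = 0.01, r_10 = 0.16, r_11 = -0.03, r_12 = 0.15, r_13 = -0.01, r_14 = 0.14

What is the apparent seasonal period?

The largest autocorrelation is r_4 = 0.55, with a weaker echo at lag 8 (0.25); the remaining lags stay at or below 0.16.
The dominant spike at lag 4 indicates a seasonal period of 4.

4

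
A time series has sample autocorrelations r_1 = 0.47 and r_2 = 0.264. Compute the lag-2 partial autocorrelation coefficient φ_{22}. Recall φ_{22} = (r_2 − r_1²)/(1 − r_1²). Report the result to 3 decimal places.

0.055

φ_{22} = (r_2 − r_1²) / (1 − r_1²)
r_1² = (0.47)² = 0.2209
Numerator = 0.264 − 0.2209 = 0.0431; denominator = 1 − 0.2209 = 0.7791
φ_{22} = 0.0431 / 0.7791 = 0.055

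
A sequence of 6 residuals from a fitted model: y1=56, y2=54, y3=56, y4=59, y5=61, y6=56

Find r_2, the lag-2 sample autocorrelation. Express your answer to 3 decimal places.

-0.344

Mean ȳ = (56 + 54 + 56 + 59 + 61 + 56)/6 = 57.0000
Deviations from mean: -1.0000, -3.0000, -1.0000, 2.0000, 4.0000, -1.0000
Σ(y_t−ȳ)(y_{t+2}−ȳ) = (1.0000) + (-6.0000) + (-4.0000) + (-2.0000) = -11.0000
Denominator Σ(y_t−ȳ)² = 32.0000
r_2 = -11.0000 / 32.0000 = -0.344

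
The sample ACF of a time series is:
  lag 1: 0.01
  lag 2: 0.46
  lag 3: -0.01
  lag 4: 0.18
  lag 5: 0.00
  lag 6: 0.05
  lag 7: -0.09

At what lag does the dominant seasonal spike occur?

The largest autocorrelation is r_2 = 0.46, with a weaker echo at lag 4 (0.18); the remaining lags stay at or below 0.05.
The dominant spike at lag 2 indicates a seasonal period of 2.

2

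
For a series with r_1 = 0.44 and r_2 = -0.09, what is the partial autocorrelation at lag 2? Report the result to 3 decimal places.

-0.352

φ_{22} = (r_2 − r_1²) / (1 − r_1²)
r_1² = (0.44)² = 0.1936
Numerator = -0.09 − 0.1936 = -0.2836; denominator = 1 − 0.1936 = 0.8064
φ_{22} = -0.2836 / 0.8064 = -0.352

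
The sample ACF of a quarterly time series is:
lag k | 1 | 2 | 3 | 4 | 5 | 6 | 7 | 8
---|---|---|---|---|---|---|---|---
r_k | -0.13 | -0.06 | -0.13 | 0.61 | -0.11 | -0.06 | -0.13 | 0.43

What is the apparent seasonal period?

4

The largest autocorrelation is r_4 = 0.61, with a weaker echo at lag 8 (0.43); the remaining lags stay at or below -0.06.
The dominant spike at lag 4 indicates a seasonal period of 4.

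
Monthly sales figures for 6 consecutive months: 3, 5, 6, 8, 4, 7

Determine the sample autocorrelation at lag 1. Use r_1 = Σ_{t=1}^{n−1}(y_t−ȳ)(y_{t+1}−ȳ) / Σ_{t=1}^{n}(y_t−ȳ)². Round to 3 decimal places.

Mean ȳ = (3 + 5 + 6 + 8 + 4 + 7)/6 = 5.5000
Deviations from mean: -2.5000, -0.5000, 0.5000, 2.5000, -1.5000, 1.5000
Σ(y_t−ȳ)(y_{t+1}−ȳ) = (1.2500) + (-0.2500) + (1.2500) + (-3.7500) + (-2.2500) = -3.7500
Denominator Σ(y_t−ȳ)² = 17.5000
r_1 = -3.7500 / 17.5000 = -0.214

-0.214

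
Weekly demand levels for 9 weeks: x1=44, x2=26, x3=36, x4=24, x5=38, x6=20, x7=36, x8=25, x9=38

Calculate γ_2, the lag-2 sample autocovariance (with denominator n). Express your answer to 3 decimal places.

Mean x̄ = (44 + 26 + 36 + 24 + 38 + 20 + 36 + 25 + 38)/9 = 31.8889
Σ_{t=1}^{7}(x_t−x̄)(x_{t+2}−x̄) = 347.3086
γ_2 = 347.3086 / 9 = 38.590

38.590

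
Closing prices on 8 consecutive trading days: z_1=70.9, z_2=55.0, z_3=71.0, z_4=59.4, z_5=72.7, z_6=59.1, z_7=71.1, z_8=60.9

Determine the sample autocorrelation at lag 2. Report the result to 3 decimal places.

Mean z̄ = (70.9 + 55.0 + 71.0 + 59.4 + 72.7 + 59.1 + 71.1 + 60.9)/8 = 65.0125
Deviations from mean: 5.8875, -10.0125, 5.9875, -5.6125, 7.6875, -5.9125, 6.0875, -4.1125
Numerator Σ_{t=1}^{6}(z_t−z̄)(z_{t+2}−z̄) = 241.7722
Denominator Σ(z_t−z̄)² = 350.2888
r_2 = 241.7722 / 350.2888 = 0.690

0.690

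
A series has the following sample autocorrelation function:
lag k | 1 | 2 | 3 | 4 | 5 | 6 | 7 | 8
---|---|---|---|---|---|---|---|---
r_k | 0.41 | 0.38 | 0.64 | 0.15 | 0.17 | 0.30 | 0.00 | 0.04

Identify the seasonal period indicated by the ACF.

3

The largest autocorrelation is r_3 = 0.64; the remaining lags stay at or below 0.41. The elevated value at lag 1 (0.41), dropping to 0.38 at lag 2, reflects decaying short-term dependence rather than seasonality.
The dominant spike at lag 3 indicates a seasonal period of 3.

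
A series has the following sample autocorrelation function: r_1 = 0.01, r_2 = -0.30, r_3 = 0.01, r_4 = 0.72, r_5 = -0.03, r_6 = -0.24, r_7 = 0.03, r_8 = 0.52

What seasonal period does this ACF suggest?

The largest autocorrelation is r_4 = 0.72, with a weaker echo at lag 8 (0.52); the remaining lags stay at or below 0.03.
The dominant spike at lag 4 indicates a seasonal period of 4.

4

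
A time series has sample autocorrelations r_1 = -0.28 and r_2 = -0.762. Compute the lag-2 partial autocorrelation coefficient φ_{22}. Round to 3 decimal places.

-0.912

φ_{22} = (r_2 − r_1²) / (1 − r_1²)
r_1² = (-0.28)² = 0.0784
Numerator = -0.762 − 0.0784 = -0.8404; denominator = 1 − 0.0784 = 0.9216
φ_{22} = -0.8404 / 0.9216 = -0.912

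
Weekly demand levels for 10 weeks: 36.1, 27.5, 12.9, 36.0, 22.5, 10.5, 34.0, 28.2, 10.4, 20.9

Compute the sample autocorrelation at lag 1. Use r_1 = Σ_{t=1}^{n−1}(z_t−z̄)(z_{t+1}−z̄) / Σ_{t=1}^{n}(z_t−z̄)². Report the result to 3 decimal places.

-0.256

Mean z̄ = (36.1 + 27.5 + 12.9 + 36.0 + 22.5 + 10.5 + 34.0 + 28.2 + 10.4 + 20.9)/10 = 23.9000
Numerator Σ_{t=1}^{9}(z_t−z̄)(z_{t+1}−z̄) = -236.4200
Denominator Σ(z_t−z̄)² = 922.4800
r_1 = -236.4200 / 922.4800 = -0.256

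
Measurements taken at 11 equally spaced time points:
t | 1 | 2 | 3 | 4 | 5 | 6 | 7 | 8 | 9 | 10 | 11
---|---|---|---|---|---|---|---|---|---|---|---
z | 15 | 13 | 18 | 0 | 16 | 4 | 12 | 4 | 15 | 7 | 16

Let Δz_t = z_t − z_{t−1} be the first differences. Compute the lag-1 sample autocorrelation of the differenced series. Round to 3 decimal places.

-0.861

First differences Δz: -2, 5, -18, 16, -12, 8, -8, 11, -8, 9
Mean of differences = 0.1000
Numerator Σ(Δz_t−Δz̄)(Δz_{t+1}−Δz̄) = -987.4100
Denominator Σ(Δz_t−Δz̄)² = 1146.9000
r_1(Δz) = -987.4100 / 1146.9000 = -0.861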